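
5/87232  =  5/87232 = 0.00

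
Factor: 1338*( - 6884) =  - 2^3*3^1*223^1*1721^1 = - 9210792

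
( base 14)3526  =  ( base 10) 9246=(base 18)1A9C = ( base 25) ejl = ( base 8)22036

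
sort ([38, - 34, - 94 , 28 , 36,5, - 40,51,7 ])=[ - 94, - 40 , - 34,5,7, 28, 36, 38, 51]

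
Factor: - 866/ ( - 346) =433/173 = 173^( - 1 ) * 433^1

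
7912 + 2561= 10473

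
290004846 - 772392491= - 482387645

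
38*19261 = 731918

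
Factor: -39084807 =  - 3^1 * 43^1 * 302983^1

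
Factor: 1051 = 1051^1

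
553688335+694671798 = 1248360133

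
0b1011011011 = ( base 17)290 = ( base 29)P6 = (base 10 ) 731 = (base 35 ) kv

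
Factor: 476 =2^2*7^1* 17^1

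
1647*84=138348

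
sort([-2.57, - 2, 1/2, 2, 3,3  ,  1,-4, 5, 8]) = [ - 4,-2.57,-2,1/2,  1,2 , 3, 3, 5,8] 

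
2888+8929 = 11817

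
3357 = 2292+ 1065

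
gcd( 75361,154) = 11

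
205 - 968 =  - 763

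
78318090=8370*9357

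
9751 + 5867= 15618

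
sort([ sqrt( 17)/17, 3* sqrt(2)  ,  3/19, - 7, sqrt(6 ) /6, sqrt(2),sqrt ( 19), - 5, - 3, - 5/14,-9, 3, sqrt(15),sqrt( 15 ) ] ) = [ - 9, - 7, - 5, - 3, - 5/14,3/19, sqrt(17 ) /17,sqrt (6 ) /6, sqrt( 2) , 3, sqrt(15), sqrt(15 ), 3 * sqrt (2), sqrt( 19 ) ] 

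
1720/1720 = 1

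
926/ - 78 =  - 463/39 = - 11.87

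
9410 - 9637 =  -227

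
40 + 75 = 115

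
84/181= 84/181 = 0.46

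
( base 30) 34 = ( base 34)2Q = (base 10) 94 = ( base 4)1132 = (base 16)5E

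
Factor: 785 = 5^1*157^1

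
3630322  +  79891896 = 83522218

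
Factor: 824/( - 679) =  - 2^3*7^( - 1)*97^( - 1)*103^1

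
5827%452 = 403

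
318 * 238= 75684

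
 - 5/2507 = -5/2507 = - 0.00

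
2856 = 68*42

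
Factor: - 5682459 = - 3^1 *139^1*13627^1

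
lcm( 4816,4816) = 4816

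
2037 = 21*97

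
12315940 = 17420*707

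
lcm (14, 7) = 14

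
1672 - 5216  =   - 3544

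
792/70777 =792/70777= 0.01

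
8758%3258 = 2242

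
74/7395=74/7395=0.01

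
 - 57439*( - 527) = 30270353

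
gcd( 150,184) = 2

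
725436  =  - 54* (- 13434 )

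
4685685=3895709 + 789976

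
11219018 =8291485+2927533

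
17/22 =17/22 = 0.77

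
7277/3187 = 2 + 903/3187  =  2.28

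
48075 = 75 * 641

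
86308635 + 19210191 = 105518826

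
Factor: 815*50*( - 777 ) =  - 2^1*3^1 *5^3  *7^1*37^1*163^1 = -31662750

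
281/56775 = 281/56775 = 0.00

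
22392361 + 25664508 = 48056869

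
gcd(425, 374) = 17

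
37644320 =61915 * 608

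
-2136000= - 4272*500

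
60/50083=60/50083 = 0.00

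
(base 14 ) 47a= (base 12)624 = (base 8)1574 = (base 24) 1d4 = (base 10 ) 892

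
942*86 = 81012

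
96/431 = 96/431 = 0.22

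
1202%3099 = 1202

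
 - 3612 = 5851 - 9463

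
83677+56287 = 139964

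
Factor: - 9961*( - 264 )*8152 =2^6*3^1 * 7^1*11^1*1019^1*1423^1 = 21437347008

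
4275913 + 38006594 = 42282507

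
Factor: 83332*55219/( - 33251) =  - 4601509708/33251 = - 2^2 *41^( - 1 )*83^1 * 251^1* 811^( - 1)*55219^1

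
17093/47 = 17093/47= 363.68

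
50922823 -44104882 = 6817941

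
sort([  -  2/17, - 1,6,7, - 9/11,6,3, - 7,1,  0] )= [- 7,-1, - 9/11, - 2/17, 0 , 1,3,6,6,7 ]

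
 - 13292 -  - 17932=4640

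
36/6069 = 12/2023  =  0.01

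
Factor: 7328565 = 3^2 * 5^1 *149^1 *1093^1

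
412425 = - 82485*( - 5)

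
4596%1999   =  598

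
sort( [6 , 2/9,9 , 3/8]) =[ 2/9,3/8, 6,9 ]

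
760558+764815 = 1525373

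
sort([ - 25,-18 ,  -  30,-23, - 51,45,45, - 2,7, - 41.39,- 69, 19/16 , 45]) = [ - 69, - 51, - 41.39,  -  30 ,-25, - 23, -18,-2,19/16,7,45,45, 45 ]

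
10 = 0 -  - 10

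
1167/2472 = 389/824 = 0.47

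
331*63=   20853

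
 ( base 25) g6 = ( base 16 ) 196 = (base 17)16F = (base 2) 110010110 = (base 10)406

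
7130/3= 2376 + 2/3 = 2376.67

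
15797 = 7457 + 8340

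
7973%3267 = 1439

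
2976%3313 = 2976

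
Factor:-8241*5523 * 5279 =-3^2*7^1 *41^1 *67^1*263^1*5279^1 = - 240273911997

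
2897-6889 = -3992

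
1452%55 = 22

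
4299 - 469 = 3830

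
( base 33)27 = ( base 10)73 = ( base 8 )111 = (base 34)25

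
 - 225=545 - 770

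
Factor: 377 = 13^1* 29^1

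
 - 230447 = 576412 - 806859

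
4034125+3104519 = 7138644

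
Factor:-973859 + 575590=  - 61^1*6529^1=- 398269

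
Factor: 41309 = 101^1*409^1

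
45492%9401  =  7888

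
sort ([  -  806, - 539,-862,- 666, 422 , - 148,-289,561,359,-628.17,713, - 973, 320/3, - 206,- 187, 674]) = [ - 973,- 862, - 806, - 666,-628.17, - 539, - 289, - 206, - 187,  -  148, 320/3, 359 , 422,561,674, 713 ] 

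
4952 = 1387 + 3565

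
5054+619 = 5673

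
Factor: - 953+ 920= - 3^1 * 11^1 = - 33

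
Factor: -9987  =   - 3^1*3329^1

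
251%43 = 36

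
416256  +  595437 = 1011693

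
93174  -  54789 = 38385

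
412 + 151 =563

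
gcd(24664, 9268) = 4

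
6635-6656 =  - 21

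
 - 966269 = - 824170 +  - 142099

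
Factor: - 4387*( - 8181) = 35890047 =3^4*41^1*101^1*107^1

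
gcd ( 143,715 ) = 143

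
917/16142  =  131/2306 =0.06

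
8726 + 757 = 9483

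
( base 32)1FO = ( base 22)33A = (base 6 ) 11024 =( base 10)1528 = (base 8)2770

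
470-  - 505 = 975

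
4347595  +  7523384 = 11870979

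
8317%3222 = 1873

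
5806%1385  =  266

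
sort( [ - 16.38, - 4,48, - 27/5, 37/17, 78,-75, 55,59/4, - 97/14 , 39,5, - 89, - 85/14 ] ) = [-89,  -  75, - 16.38, - 97/14, - 85/14 , - 27/5, - 4, 37/17,5, 59/4,39,  48, 55,  78]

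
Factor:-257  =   - 257^1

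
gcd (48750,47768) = 2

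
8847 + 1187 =10034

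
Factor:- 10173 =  - 3^1 *3391^1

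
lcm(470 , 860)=40420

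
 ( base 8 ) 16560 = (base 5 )220121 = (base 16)1D70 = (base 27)A93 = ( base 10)7536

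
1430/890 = 143/89 = 1.61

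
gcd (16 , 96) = 16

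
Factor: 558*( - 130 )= - 72540= - 2^2*3^2  *5^1 *13^1 * 31^1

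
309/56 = 309/56 = 5.52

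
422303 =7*60329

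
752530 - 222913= 529617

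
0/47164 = 0=0.00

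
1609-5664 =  - 4055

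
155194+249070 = 404264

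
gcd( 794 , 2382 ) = 794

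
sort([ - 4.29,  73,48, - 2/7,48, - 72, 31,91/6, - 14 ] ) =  [  -  72,- 14, - 4.29,  -  2/7,91/6,  31, 48, 48, 73 ]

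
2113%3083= 2113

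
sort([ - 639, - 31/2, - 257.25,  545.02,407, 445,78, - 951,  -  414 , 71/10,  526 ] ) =[ - 951,-639,  -  414,-257.25,  -  31/2,71/10, 78, 407,445,526,545.02]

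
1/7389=1/7389 = 0.00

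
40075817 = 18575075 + 21500742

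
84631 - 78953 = 5678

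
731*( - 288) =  - 210528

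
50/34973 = 50/34973 = 0.00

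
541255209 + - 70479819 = 470775390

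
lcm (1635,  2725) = 8175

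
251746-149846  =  101900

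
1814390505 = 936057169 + 878333336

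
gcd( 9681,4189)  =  1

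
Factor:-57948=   -  2^2*3^1*11^1*439^1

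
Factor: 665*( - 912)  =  -606480=-2^4*3^1*5^1 * 7^1 * 19^2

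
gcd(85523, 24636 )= 1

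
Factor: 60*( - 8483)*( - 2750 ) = 2^3*3^1*5^4*11^1*17^1*499^1 = 1399695000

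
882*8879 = 7831278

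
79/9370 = 79/9370 = 0.01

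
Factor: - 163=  - 163^1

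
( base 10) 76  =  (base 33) 2a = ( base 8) 114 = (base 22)3a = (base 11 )6A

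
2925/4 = 731+1/4 = 731.25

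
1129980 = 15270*74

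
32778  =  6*5463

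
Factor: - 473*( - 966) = 2^1*3^1 * 7^1*11^1*23^1*43^1 = 456918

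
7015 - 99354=  -  92339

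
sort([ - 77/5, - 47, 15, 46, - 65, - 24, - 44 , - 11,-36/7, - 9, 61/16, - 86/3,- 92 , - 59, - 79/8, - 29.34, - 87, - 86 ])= [-92,  -  87, - 86, - 65, - 59, - 47,  -  44 ,-29.34, - 86/3, - 24, - 77/5,  -  11,  -  79/8, - 9,-36/7 , 61/16, 15,  46] 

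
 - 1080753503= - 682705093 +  - 398048410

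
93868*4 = 375472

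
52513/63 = 833 + 34/63=833.54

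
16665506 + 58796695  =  75462201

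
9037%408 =61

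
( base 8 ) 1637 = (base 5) 12202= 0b1110011111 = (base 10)927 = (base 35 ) qh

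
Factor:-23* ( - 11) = 253 = 11^1*23^1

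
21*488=10248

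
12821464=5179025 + 7642439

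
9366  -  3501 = 5865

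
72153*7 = 505071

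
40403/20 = 2020 + 3/20 = 2020.15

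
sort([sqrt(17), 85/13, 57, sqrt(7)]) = [ sqrt( 7 ), sqrt(17),85/13, 57 ]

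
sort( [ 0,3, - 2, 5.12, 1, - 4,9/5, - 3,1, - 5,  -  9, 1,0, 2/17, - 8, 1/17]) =[ - 9, - 8, - 5,-4,- 3, - 2,0,0 , 1/17, 2/17, 1,1, 1,9/5,3,5.12] 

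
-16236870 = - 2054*7905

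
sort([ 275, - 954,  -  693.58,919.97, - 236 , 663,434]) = [-954,-693.58,-236,275,434,663,919.97]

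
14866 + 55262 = 70128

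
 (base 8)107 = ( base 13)56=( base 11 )65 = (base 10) 71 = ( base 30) 2B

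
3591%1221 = 1149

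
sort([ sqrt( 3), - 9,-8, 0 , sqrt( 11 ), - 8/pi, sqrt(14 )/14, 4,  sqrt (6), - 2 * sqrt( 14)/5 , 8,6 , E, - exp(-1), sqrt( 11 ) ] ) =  [ - 9, - 8 , - 8/pi , - 2 * sqrt(14 ) /5, - exp(-1 ),0, sqrt( 14 )/14 , sqrt( 3 ),sqrt( 6),E,sqrt( 11), sqrt ( 11),4, 6 , 8]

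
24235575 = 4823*5025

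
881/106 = 8 + 33/106 = 8.31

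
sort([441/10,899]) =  [ 441/10, 899 ] 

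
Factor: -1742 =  - 2^1 * 13^1*67^1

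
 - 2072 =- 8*259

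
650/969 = 650/969 = 0.67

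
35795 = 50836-15041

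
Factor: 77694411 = 3^1 *73^1*149^1*2381^1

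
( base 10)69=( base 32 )25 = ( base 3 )2120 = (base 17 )41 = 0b1000101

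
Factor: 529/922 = 2^( - 1)* 23^2*461^( - 1 ) 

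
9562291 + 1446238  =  11008529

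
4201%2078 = 45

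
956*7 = 6692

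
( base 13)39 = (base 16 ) 30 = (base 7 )66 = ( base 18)2c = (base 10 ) 48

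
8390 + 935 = 9325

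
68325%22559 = 648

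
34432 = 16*2152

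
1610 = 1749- 139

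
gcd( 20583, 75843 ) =9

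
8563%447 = 70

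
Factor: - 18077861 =  -  18077861^1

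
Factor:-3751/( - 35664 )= 2^( - 4 )*3^( -1 )*11^2*31^1*743^( - 1)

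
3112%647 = 524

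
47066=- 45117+92183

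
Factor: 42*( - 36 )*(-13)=19656 = 2^3*3^3 * 7^1*13^1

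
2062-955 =1107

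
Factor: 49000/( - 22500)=-98/45 = - 2^1*3^(-2) * 5^ (-1 )*7^2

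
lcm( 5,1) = 5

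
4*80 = 320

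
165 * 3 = 495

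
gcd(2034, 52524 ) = 18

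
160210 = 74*2165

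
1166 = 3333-2167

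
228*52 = 11856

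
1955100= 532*3675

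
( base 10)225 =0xE1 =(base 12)169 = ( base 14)121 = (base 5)1400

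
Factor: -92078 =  - 2^1 * 7^1* 6577^1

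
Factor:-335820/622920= - 2^(  -  1)*179^( - 1)*193^1=-193/358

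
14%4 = 2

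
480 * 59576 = 28596480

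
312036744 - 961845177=-649808433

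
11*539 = 5929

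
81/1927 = 81/1927 =0.04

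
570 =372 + 198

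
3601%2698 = 903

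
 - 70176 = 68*( - 1032 )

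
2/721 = 2/721 = 0.00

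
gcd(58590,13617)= 9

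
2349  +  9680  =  12029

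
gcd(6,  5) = 1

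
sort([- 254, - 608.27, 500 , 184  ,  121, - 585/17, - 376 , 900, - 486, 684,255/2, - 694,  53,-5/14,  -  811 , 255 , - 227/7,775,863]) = [ - 811, - 694, - 608.27,- 486, - 376,-254, - 585/17, - 227/7, - 5/14, 53,121,255/2,184,255  ,  500 , 684 , 775,  863, 900] 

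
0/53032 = 0  =  0.00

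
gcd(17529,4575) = 3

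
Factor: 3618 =2^1*3^3*67^1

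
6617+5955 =12572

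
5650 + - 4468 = 1182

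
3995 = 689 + 3306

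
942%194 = 166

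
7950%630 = 390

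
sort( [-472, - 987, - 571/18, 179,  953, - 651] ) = [ - 987,-651, - 472, - 571/18, 179, 953 ]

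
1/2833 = 1/2833=0.00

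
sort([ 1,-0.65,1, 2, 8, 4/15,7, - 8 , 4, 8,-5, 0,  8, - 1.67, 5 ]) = [ - 8,-5,-1.67 , - 0.65,0 , 4/15,1,1, 2, 4,5 , 7,8, 8, 8 ]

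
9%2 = 1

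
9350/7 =1335  +  5/7  =  1335.71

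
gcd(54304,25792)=32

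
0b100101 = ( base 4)211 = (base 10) 37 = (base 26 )1B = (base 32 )15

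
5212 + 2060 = 7272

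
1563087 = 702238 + 860849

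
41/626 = 41/626 = 0.07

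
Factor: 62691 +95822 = 293^1 * 541^1=158513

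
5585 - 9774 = -4189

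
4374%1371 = 261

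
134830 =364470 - 229640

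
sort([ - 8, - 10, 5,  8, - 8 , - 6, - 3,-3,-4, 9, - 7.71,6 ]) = [  -  10, - 8, - 8, - 7.71, - 6, - 4, - 3, - 3,  5,6, 8, 9]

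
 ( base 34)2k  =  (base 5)323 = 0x58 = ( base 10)88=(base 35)2i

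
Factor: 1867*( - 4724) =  - 2^2*1181^1 * 1867^1 =- 8819708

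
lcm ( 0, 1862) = 0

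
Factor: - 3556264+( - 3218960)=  - 2^3*3^1*197^1 * 1433^1 = - 6775224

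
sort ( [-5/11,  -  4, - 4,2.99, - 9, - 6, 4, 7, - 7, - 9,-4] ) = [  -  9, - 9, - 7 , - 6,-4, - 4, - 4,- 5/11,2.99, 4, 7]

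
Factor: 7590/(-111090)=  - 7^( - 1) * 11^1*23^( - 1 ) = - 11/161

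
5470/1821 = 5470/1821  =  3.00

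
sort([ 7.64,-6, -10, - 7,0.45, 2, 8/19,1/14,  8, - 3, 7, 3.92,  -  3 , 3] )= [  -  10, - 7, - 6, - 3,-3, 1/14, 8/19,0.45, 2,3, 3.92,7, 7.64, 8]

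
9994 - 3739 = 6255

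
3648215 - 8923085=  - 5274870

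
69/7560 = 23/2520  =  0.01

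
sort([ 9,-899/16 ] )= [-899/16,9] 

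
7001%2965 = 1071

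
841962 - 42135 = 799827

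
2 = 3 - 1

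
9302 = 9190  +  112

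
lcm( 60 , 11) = 660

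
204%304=204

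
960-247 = 713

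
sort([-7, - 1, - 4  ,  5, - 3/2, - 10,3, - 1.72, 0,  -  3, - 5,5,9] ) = [ - 10 ,-7, - 5, -4, - 3,- 1.72, - 3/2, - 1,0,3, 5,5, 9 ]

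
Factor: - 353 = - 353^1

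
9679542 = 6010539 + 3669003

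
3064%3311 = 3064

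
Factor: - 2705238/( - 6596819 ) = 2^1 * 3^4*19^( - 1 )*16699^1*347201^( -1) 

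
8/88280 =1/11035 =0.00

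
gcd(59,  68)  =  1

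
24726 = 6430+18296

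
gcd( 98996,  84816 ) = 4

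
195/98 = 1 + 97/98 = 1.99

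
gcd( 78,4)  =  2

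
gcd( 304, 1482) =38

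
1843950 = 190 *9705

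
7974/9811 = 7974/9811 =0.81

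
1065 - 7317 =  - 6252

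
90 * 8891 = 800190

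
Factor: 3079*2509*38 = 293558018 = 2^1*13^1*19^1*193^1*3079^1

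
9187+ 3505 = 12692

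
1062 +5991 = 7053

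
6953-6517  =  436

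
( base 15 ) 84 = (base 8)174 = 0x7C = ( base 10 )124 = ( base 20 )64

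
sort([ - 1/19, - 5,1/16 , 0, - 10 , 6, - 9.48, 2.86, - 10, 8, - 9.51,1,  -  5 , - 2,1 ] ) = [ - 10,-10, -9.51 ,-9.48, - 5, - 5,-2, - 1/19, 0,  1/16,1 , 1,2.86, 6, 8 ] 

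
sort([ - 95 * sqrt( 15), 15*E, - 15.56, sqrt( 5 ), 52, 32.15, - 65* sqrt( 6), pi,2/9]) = [ - 95* sqrt( 15 ), - 65*sqrt(6), - 15.56,  2/9, sqrt ( 5), pi,32.15, 15*E, 52 ]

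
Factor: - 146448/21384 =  - 226/33 = -2^1*3^ ( - 1)*11^(-1)*113^1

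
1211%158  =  105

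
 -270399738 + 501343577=230943839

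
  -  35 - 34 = -69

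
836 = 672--164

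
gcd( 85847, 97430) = 1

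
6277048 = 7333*856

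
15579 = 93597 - 78018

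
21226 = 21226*1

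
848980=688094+160886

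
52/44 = 1 + 2/11 = 1.18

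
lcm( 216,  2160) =2160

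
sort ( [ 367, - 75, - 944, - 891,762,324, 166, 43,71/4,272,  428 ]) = [ - 944, - 891,-75,71/4, 43,166, 272,324, 367,428,762]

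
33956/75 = 452+56/75 = 452.75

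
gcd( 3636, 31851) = 9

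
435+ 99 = 534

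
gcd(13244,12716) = 44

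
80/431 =80/431 = 0.19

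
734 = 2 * 367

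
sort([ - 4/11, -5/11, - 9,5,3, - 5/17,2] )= [-9, - 5/11 , - 4/11, - 5/17,2, 3,5 ] 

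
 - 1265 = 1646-2911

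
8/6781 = 8/6781 = 0.00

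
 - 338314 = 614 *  ( - 551)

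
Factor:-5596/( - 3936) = 2^( -3 )*3^(  -  1)*41^(  -  1)*1399^1 = 1399/984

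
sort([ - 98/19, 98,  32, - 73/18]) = [-98/19,-73/18 , 32, 98]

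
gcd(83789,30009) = 1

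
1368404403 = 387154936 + 981249467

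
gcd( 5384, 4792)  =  8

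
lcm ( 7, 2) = 14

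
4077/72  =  56 + 5/8 = 56.62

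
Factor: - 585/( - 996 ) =2^(  -  2)*3^1 * 5^1*13^1 * 83^( - 1 ) = 195/332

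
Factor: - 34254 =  -2^1*3^2 * 11^1*173^1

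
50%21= 8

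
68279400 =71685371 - 3405971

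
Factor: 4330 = 2^1 * 5^1*433^1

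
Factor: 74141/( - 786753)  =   - 3^( - 4)*  11^(-1)*151^1*491^1*883^ ( - 1 ) 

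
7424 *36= 267264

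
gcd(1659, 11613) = 1659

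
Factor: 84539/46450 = 2^( - 1 )*5^(-2 ) * 7^1*13^1 =91/50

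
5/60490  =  1/12098  =  0.00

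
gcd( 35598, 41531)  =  5933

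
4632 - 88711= - 84079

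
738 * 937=691506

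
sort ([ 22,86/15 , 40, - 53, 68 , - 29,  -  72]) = [ - 72, - 53,-29,86/15 , 22,40,68 ]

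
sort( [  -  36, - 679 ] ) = [-679,  -  36]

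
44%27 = 17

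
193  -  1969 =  - 1776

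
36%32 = 4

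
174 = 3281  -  3107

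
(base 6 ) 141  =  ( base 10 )61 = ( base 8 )75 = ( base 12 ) 51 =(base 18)37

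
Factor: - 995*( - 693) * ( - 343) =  - 236510505 = - 3^2*5^1 * 7^4 * 11^1 * 199^1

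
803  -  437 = 366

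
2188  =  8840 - 6652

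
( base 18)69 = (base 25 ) 4H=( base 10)117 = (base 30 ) 3r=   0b1110101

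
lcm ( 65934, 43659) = 3230766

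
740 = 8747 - 8007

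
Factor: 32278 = 2^1*16139^1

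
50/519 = 50/519=0.10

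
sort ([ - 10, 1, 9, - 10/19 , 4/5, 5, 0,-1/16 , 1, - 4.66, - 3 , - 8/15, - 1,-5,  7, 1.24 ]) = [ - 10, - 5, - 4.66, - 3, - 1, - 8/15, - 10/19,  -  1/16,0,4/5 , 1, 1,  1.24, 5,7, 9]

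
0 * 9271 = 0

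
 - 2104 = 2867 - 4971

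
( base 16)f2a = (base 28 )4QI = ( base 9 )5283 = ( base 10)3882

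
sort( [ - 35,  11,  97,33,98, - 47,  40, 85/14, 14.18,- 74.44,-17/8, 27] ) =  [-74.44, - 47, - 35 ,-17/8, 85/14, 11,14.18,  27,  33,  40,97,98 ]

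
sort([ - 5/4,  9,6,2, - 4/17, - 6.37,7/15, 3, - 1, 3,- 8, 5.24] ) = [ - 8, - 6.37,- 5/4, - 1, - 4/17  ,  7/15,2,3,  3,5.24 , 6,9 ] 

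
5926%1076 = 546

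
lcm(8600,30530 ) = 610600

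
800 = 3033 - 2233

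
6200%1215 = 125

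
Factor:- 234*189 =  -44226 = - 2^1 * 3^5*7^1*13^1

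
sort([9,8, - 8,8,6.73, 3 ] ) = [-8, 3, 6.73, 8,8, 9 ]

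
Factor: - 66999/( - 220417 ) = 69/227 = 3^1* 23^1*227^( - 1)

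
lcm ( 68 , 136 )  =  136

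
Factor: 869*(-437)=-379753 = - 11^1*19^1*23^1*79^1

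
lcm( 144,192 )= 576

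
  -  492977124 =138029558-631006682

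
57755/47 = 57755/47 = 1228.83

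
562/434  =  281/217 = 1.29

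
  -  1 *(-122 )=122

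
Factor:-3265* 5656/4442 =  - 2^2* 5^1 *7^1*101^1* 653^1* 2221^( - 1)= - 9233420/2221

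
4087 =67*61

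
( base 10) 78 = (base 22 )3C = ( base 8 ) 116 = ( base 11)71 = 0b1001110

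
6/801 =2/267=0.01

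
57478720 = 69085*832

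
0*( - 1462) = 0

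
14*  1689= 23646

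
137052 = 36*3807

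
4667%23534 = 4667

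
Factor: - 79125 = - 3^1*5^3*211^1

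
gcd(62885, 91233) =1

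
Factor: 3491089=7^1*59^1*79^1*107^1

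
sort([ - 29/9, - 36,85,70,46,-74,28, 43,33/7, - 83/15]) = [ - 74, - 36, - 83/15, - 29/9,33/7,28,43,46, 70,  85] 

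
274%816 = 274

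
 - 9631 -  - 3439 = -6192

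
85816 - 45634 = 40182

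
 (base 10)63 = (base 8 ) 77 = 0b111111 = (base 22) 2j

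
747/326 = 747/326 = 2.29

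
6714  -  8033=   -  1319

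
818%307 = 204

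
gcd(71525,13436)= 1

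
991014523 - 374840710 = 616173813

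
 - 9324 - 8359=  - 17683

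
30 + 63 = 93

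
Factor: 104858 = 2^1*13^1*37^1*109^1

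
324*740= 239760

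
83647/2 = 41823+1/2 = 41823.50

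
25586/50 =12793/25 = 511.72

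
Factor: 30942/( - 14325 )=  -  54/25 = - 2^1*  3^3*5^( - 2)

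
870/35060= 87/3506 = 0.02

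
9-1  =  8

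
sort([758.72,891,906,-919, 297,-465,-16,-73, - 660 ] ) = [-919, -660,-465, - 73, - 16,297,758.72,891,906] 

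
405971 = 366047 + 39924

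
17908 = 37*484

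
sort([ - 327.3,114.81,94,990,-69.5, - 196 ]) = [-327.3, - 196 , - 69.5, 94, 114.81,990 ] 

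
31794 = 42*757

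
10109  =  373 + 9736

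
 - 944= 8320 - 9264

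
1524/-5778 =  - 254/963 = -0.26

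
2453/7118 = 2453/7118 = 0.34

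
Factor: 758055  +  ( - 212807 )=2^5*11^1*1549^1 = 545248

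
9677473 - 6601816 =3075657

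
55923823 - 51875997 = 4047826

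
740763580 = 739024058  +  1739522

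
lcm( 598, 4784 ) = 4784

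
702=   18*39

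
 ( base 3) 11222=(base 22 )62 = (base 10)134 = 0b10000110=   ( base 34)3w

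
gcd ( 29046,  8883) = 141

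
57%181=57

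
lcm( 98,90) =4410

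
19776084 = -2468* ( - 8013 )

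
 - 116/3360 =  - 29/840 = - 0.03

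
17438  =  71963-54525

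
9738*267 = 2600046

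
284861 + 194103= 478964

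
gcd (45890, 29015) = 5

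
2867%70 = 67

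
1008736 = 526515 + 482221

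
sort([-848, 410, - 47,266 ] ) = [ - 848, - 47, 266, 410]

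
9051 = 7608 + 1443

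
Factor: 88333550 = 2^1*5^2*1201^1*1471^1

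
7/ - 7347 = -1 + 7340/7347 = - 0.00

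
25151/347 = 72  +  167/347 = 72.48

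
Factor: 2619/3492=2^ ( - 2 )  *  3^1 = 3/4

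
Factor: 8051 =83^1 * 97^1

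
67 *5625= 376875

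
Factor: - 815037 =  - 3^1*263^1*1033^1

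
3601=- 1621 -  - 5222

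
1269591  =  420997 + 848594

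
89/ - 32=-3 + 7/32 = - 2.78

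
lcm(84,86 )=3612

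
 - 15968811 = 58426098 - 74394909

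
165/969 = 55/323 = 0.17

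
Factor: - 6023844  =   - 2^2*3^2*167329^1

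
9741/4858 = 2 + 25/4858 = 2.01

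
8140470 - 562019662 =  - 553879192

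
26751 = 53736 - 26985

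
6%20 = 6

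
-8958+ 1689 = -7269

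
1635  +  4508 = 6143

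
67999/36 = 1888 +31/36  =  1888.86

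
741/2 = 370 + 1/2 = 370.50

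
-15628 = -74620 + 58992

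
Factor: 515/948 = 2^( - 2)*3^(  -  1) * 5^1*79^ ( - 1 )*103^1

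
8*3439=27512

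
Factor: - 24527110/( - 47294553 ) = 2^1*3^( - 1 )*5^1*19^(-1)*137^1*17903^1*829729^( - 1) 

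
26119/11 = 26119/11 = 2374.45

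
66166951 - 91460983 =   -  25294032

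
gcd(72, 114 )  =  6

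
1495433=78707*19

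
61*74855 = 4566155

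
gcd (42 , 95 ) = 1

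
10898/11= 990 + 8/11 =990.73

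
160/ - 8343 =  - 1+8183/8343 = - 0.02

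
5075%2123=829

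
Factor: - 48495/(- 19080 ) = 61/24=2^( - 3)*3^( - 1)  *61^1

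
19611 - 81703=-62092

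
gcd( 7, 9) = 1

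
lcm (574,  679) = 55678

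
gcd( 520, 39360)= 40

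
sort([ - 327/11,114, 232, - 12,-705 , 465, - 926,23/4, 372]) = [ - 926,-705, - 327/11,-12,23/4, 114,232, 372, 465]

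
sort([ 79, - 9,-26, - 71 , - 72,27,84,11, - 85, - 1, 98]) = [ -85 , - 72, - 71, - 26, - 9, - 1,11,27,79, 84, 98]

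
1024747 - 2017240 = -992493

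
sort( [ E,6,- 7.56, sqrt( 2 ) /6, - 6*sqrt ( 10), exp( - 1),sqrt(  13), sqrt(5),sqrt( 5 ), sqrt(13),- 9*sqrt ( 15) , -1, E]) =[ - 9*sqrt( 15 ), - 6 *sqrt ( 10),-7.56, - 1, sqrt (2 )/6,exp(-1),sqrt(5 ), sqrt(5), E, E, sqrt(13 ), sqrt(13), 6] 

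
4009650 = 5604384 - 1594734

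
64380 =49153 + 15227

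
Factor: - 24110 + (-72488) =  - 2^1*48299^1 = - 96598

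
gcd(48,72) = 24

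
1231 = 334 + 897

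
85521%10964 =8773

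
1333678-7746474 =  - 6412796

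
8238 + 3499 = 11737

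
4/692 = 1/173 = 0.01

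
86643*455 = 39422565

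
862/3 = 862/3 = 287.33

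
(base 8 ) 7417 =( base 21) 8FC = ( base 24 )6GF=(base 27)57L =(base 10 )3855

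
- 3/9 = -1 + 2/3 = - 0.33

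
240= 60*4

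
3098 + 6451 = 9549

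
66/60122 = 33/30061 = 0.00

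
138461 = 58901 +79560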